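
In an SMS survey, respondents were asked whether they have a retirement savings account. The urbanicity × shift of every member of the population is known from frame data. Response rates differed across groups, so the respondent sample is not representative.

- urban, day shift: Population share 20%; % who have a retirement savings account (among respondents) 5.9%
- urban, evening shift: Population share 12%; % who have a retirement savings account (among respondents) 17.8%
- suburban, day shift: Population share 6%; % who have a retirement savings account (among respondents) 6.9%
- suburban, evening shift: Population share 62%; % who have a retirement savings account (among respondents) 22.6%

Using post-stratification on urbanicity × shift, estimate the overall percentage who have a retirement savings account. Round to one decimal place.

17.7%

Each cell contributes population-share × respondent value:
  urban, day shift: 0.2 × 5.9 = 1.18
  urban, evening shift: 0.12 × 17.8 = 2.136
  suburban, day shift: 0.06 × 6.9 = 0.414
  suburban, evening shift: 0.62 × 22.6 = 14.012
Post-stratified estimate = 17.742 → 17.7%.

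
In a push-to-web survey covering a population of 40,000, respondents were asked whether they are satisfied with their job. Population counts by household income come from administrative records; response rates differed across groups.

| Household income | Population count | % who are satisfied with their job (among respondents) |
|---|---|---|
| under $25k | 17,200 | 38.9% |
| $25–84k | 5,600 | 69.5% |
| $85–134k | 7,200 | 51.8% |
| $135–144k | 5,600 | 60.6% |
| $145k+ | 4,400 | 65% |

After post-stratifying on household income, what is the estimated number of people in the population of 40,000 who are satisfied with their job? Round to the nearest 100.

Apply each group's respondent rate to its population count:
  under $25k: 17,200 × 38.9% = 6690.8
  $25–84k: 5,600 × 69.5% = 3892
  $85–134k: 7,200 × 51.8% = 3729.6
  $135–144k: 5,600 × 60.6% = 3393.6
  $145k+: 4,400 × 65% = 2860
Estimated total = 20,566 → 20,600.

20,600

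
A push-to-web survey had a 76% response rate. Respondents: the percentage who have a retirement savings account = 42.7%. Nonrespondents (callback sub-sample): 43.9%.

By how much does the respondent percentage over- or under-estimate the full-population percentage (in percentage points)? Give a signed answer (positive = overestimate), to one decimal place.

Nonresponse fraction = 1 − 0.76 = 0.24.
Bias = (nonresponse fraction) × (respondent percentage − nonrespondent percentage)
     = 0.24 × (42.7 − 43.9) = 0.24 × -1.2 = -0.288.

-0.3 percentage points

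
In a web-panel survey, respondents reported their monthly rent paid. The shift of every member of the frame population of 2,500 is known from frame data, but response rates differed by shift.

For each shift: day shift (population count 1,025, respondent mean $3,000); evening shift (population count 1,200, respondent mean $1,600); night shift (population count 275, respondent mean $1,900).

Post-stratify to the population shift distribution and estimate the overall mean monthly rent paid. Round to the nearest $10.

$2,210

Reweight to the known shift distribution:
  day shift: (1,025/2,500) × 3000 = 1230
  evening shift: (1,200/2,500) × 1600 = 768
  night shift: (275/2,500) × 1900 = 209
Post-stratified estimate = 2207 → $2,210.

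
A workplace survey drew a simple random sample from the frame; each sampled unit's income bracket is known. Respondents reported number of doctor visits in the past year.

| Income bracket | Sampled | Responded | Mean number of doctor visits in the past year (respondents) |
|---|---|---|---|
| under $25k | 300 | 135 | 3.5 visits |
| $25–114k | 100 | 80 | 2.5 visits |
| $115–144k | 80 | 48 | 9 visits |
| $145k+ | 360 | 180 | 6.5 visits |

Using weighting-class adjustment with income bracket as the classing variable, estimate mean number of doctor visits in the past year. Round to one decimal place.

5.2

Response rates by class: under $25k 135/300 = 45%, $25–114k 80/100 = 80%, $115–144k 48/80 = 60%, $145k+ 180/360 = 50%.
Inverse-response-rate weighting restores each class to its sampled count, so class totals weight by n_sampled:
  under $25k: 300 × 3.5 = 1050
  $25–114k: 100 × 2.5 = 250
  $115–144k: 80 × 9 = 720
  $145k+: 360 × 6.5 = 2340
Adjusted estimate = 4360 / 840 = 5.19048 → 5.2.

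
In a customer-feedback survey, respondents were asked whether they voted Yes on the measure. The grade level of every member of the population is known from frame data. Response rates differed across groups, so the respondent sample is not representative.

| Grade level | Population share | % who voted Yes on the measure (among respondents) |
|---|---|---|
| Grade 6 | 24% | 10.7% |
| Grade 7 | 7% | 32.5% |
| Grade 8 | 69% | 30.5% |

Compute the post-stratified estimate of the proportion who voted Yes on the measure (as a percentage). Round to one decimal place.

Each cell contributes population-share × respondent value:
  Grade 6: 0.24 × 10.7 = 2.568
  Grade 7: 0.07 × 32.5 = 2.275
  Grade 8: 0.69 × 30.5 = 21.045
Post-stratified estimate = 25.888 → 25.9%.

25.9%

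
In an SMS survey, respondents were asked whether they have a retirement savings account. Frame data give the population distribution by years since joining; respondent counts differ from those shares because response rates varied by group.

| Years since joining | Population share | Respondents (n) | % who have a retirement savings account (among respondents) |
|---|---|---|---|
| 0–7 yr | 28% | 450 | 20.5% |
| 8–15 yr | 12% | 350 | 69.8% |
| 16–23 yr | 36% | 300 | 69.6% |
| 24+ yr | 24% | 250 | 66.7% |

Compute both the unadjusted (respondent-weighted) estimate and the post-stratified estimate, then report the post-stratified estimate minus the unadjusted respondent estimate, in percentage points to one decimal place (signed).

+2.4 percentage points

Unadjusted (pooled respondent) estimate weights by respondent counts:
  (450/1350)×20.5 + (350/1350)×69.8 + (300/1350)×69.6 + (250/1350)×66.7 = 52.7481%
Reweighting by population years since joining shares:
  0.28×20.5 + 0.12×69.8 + 0.36×69.6 + 0.24×66.7 = 55.18%
Difference = 55.18 − 52.7481 = 2.4319 pp.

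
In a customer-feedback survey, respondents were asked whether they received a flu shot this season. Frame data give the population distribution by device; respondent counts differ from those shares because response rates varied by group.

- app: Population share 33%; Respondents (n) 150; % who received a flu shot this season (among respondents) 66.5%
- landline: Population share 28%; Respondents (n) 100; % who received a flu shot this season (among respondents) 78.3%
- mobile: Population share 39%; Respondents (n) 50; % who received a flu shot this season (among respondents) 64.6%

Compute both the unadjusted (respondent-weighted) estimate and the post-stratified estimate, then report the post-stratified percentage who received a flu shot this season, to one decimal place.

69.1%

Unadjusted (pooled respondent) estimate weights by respondent counts:
  (150/300)×66.5 + (100/300)×78.3 + (50/300)×64.6 = 70.1167%
Reweighting by population device shares:
  0.33×66.5 + 0.28×78.3 + 0.39×64.6 = 69.063%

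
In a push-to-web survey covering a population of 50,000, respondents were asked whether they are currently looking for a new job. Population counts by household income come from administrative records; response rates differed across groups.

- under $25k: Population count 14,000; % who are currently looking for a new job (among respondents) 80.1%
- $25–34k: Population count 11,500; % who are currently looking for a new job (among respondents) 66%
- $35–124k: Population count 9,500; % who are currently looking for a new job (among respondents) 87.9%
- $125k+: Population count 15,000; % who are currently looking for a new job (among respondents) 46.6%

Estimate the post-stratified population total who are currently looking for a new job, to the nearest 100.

34,100

Apply each group's respondent rate to its population count:
  under $25k: 14,000 × 80.1% = 11,214
  $25–34k: 11,500 × 66% = 7590
  $35–124k: 9,500 × 87.9% = 8350.5
  $125k+: 15,000 × 46.6% = 6990
Estimated total = 34144.5 → 34,100.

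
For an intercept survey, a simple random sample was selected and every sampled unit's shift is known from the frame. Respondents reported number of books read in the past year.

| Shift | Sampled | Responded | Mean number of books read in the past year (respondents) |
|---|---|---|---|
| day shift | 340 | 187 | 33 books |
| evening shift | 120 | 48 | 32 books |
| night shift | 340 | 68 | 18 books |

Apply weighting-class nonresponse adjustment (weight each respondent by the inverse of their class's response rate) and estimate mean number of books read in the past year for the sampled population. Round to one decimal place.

26.5

Response rates by class: day shift 187/340 = 55%, evening shift 48/120 = 40%, night shift 68/340 = 20%.
Weighting each respondent by the inverse class response rate inflates each class back to its sampled size, so the class weight is n_sampled:
  day shift: 340 × 33 = 11,220
  evening shift: 120 × 32 = 3840
  night shift: 340 × 18 = 6120
Adjusted estimate = 21,180 / 800 = 26.475 → 26.5.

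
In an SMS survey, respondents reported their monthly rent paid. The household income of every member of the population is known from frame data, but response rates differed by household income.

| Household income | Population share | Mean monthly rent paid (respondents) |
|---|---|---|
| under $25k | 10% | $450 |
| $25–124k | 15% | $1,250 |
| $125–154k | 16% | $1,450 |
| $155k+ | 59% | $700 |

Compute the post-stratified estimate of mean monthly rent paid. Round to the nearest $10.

$880

Reweight to the known household income distribution:
  under $25k: 0.1 × 450 = 45
  $25–124k: 0.15 × 1250 = 187.5
  $125–154k: 0.16 × 1450 = 232
  $155k+: 0.59 × 700 = 413
Post-stratified estimate = 877.5 → $880.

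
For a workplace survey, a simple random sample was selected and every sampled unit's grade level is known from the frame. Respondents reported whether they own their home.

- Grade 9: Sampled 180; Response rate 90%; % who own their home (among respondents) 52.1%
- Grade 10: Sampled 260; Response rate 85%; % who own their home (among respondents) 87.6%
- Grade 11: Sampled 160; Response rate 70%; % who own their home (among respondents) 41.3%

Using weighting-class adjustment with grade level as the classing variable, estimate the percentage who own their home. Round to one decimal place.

64.6%

Inverse-response-rate weighting restores each class to its sampled count, so class totals weight by n_sampled:
  Grade 9: 180 × 52.1 = 9378
  Grade 10: 260 × 87.6 = 22,776
  Grade 11: 160 × 41.3 = 6608
Adjusted estimate = 38,762 / 600 = 64.6033 → 64.6%.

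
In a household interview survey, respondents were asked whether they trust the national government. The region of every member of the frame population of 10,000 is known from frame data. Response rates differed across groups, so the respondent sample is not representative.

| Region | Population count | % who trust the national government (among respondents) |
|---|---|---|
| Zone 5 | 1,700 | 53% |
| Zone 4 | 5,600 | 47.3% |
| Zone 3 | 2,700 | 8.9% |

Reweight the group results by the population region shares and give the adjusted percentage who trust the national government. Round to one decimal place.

Each cell contributes population-share × respondent value:
  Zone 5: (1,700/10,000) × 53 = 9.01
  Zone 4: (5,600/10,000) × 47.3 = 26.488
  Zone 3: (2,700/10,000) × 8.9 = 2.403
Post-stratified estimate = 37.901 → 37.9%.

37.9%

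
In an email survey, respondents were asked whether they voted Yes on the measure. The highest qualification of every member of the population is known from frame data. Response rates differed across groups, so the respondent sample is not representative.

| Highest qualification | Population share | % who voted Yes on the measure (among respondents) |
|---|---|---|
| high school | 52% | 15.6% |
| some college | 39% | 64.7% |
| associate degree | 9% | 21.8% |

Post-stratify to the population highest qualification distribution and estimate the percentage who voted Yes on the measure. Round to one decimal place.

35.3%

Weight each group's respondent value by its population share:
  high school: 0.52 × 15.6 = 8.112
  some college: 0.39 × 64.7 = 25.233
  associate degree: 0.09 × 21.8 = 1.962
Post-stratified estimate = 35.307 → 35.3%.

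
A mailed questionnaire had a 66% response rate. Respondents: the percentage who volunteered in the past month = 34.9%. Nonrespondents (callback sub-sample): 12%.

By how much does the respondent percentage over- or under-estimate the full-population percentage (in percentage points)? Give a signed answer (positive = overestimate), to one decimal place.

Nonresponse fraction = 1 − 0.66 = 0.34.
Bias = (nonresponse fraction) × (respondent percentage − nonrespondent percentage)
     = 0.34 × (34.9 − 12) = 0.34 × 22.9 = 7.786.

+7.8 percentage points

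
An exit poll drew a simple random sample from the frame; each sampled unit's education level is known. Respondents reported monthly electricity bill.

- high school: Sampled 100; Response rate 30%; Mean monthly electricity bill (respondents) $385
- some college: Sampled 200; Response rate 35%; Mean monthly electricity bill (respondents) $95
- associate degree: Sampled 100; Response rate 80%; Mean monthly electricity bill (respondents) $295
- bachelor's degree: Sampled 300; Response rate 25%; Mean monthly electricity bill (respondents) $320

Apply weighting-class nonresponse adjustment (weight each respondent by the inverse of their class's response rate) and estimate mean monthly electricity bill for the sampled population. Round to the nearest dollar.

$261

Weighting each respondent by the inverse class response rate inflates each class back to its sampled size, so the class weight is n_sampled:
  high school: 100 × 385 = 38,500
  some college: 200 × 95 = 19,000
  associate degree: 100 × 295 = 29,500
  bachelor's degree: 300 × 320 = 96,000
Adjusted estimate = 183,000 / 700 = 261.429 → $261.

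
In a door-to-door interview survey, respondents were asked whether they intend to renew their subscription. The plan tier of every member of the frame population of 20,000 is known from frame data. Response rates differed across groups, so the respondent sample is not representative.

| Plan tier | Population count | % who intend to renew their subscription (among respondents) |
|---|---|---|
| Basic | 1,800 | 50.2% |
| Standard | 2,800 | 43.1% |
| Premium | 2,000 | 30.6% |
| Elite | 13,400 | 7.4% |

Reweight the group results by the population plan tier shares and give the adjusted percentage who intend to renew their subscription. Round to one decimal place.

Reweight to the known plan tier distribution:
  Basic: (1,800/20,000) × 50.2 = 4.518
  Standard: (2,800/20,000) × 43.1 = 6.034
  Premium: (2,000/20,000) × 30.6 = 3.06
  Elite: (13,400/20,000) × 7.4 = 4.958
Post-stratified estimate = 18.57 → 18.6%.

18.6%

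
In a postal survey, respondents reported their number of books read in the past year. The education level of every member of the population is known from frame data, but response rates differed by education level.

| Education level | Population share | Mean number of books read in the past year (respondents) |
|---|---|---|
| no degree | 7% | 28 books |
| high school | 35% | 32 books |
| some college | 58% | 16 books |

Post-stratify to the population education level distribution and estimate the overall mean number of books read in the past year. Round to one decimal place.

22.4

Each cell contributes population-share × respondent value:
  no degree: 0.07 × 28 = 1.96
  high school: 0.35 × 32 = 11.2
  some college: 0.58 × 16 = 9.28
Post-stratified estimate = 22.44 → 22.4.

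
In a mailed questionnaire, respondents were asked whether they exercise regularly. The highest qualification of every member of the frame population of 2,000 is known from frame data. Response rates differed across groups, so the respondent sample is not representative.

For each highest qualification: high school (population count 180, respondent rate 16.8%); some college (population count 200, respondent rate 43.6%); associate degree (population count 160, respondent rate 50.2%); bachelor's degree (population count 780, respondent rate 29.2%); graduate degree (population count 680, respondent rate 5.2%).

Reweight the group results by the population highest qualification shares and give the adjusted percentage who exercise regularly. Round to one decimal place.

23.0%

Weight each group's respondent value by its population share:
  high school: (180/2,000) × 16.8 = 1.512
  some college: (200/2,000) × 43.6 = 4.36
  associate degree: (160/2,000) × 50.2 = 4.016
  bachelor's degree: (780/2,000) × 29.2 = 11.388
  graduate degree: (680/2,000) × 5.2 = 1.768
Post-stratified estimate = 23.044 → 23.0%.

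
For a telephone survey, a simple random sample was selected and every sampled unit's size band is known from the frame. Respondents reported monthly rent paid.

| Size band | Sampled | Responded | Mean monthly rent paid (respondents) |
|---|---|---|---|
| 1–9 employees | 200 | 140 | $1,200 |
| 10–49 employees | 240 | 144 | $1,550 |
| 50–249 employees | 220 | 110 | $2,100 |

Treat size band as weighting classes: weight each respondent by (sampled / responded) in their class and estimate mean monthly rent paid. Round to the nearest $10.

Response rates by class: 1–9 employees 140/200 = 70%, 10–49 employees 144/240 = 60%, 50–249 employees 110/220 = 50%.
With weight = n_sampled/n_responded per class, the weighted class total is n_sampled:
  1–9 employees: 200 × 1200 = 240,000
  10–49 employees: 240 × 1550 = 372,000
  50–249 employees: 220 × 2100 = 462,000
Adjusted estimate = 1,074,000 / 660 = 1627.27 → $1,630.

$1,630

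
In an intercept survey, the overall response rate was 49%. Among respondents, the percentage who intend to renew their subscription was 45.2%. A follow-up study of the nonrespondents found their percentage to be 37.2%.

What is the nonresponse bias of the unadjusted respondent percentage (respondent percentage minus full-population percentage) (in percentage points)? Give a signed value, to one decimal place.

+4.1 percentage points

Nonresponse fraction = 1 − 0.49 = 0.51.
Bias = (nonresponse fraction) × (respondent percentage − nonrespondent percentage)
     = 0.51 × (45.2 − 37.2) = 0.51 × 8 = 4.08.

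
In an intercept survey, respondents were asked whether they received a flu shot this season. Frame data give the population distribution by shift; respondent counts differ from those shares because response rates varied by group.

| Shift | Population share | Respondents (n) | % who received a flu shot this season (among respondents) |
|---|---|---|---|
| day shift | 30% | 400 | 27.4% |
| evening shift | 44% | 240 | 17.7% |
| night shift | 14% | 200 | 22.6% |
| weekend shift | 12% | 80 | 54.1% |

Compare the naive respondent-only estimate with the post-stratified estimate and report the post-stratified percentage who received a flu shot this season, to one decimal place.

Unadjusted (pooled respondent) estimate weights by respondent counts:
  (400/920)×27.4 + (240/920)×17.7 + (200/920)×22.6 + (80/920)×54.1 = 26.1478%
Post-stratifying to population shares instead:
  0.3×27.4 + 0.44×17.7 + 0.14×22.6 + 0.12×54.1 = 25.664%

25.7%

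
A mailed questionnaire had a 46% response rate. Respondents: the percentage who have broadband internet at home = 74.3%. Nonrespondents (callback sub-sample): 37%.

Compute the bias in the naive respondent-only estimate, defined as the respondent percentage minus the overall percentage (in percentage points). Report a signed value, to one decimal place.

Nonresponse fraction = 1 − 0.46 = 0.54.
Bias = (nonresponse fraction) × (respondent percentage − nonrespondent percentage)
     = 0.54 × (74.3 − 37) = 0.54 × 37.3 = 20.142.

+20.1 percentage points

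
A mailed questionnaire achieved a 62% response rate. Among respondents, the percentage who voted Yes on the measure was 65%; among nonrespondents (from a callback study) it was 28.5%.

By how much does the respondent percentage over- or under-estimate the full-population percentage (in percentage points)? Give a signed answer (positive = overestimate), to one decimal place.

+13.9 percentage points

Nonresponse fraction = 1 − 0.62 = 0.38.
Bias = (nonresponse fraction) × (respondent percentage − nonrespondent percentage)
     = 0.38 × (65 − 28.5) = 0.38 × 36.5 = 13.87.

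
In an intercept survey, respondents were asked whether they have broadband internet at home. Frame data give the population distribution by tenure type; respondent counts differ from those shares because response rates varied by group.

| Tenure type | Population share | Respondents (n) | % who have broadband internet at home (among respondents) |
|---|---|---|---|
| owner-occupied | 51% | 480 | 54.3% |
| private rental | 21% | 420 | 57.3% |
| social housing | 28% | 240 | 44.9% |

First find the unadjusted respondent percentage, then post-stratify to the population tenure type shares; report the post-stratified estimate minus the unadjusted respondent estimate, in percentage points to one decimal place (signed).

-1.1 percentage points

Without adjustment, the pooled respondent share is:
  (480/1140)×54.3 + (420/1140)×57.3 + (240/1140)×44.9 = 53.4263%
Post-stratifying to population shares instead:
  0.51×54.3 + 0.21×57.3 + 0.28×44.9 = 52.298%
Difference = 52.298 − 53.4263 = -1.1283 pp.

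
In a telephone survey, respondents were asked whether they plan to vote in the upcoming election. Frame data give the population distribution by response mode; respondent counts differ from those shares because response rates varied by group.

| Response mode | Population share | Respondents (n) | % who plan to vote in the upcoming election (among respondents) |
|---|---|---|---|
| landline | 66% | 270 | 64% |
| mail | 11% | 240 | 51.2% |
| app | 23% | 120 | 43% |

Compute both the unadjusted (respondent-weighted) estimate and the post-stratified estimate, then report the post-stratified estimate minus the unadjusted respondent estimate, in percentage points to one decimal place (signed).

+2.6 percentage points

Unadjusted (pooled respondent) estimate weights by respondent counts:
  (270/630)×64 + (240/630)×51.2 + (120/630)×43 = 55.1238%
Post-stratifying to population shares instead:
  0.66×64 + 0.11×51.2 + 0.23×43 = 57.762%
Difference = 57.762 − 55.1238 = 2.6382 pp.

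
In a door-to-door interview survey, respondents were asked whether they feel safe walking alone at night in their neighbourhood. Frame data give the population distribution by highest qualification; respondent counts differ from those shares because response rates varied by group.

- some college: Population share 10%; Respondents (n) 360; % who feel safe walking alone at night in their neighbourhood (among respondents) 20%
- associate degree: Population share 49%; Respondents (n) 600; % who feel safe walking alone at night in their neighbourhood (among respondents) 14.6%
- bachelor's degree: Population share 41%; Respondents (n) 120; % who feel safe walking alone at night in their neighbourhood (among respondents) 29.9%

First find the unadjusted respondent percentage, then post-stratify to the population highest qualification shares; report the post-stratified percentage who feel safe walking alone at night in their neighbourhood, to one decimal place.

21.4%

Naive respondent-only estimate (weights = respondent counts):
  (360/1080)×20 + (600/1080)×14.6 + (120/1080)×29.9 = 18.1%
Post-stratified estimate weights by population shares:
  0.1×20 + 0.49×14.6 + 0.41×29.9 = 21.413%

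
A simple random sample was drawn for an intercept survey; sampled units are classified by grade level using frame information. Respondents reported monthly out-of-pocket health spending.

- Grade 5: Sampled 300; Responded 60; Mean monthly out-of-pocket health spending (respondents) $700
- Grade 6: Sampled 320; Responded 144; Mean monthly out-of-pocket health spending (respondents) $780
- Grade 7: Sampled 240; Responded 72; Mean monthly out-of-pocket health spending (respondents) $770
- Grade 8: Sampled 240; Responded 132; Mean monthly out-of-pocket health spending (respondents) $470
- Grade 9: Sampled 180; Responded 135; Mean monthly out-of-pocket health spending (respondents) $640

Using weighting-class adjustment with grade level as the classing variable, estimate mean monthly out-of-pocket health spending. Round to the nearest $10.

$680

Class response rates: Grade 5 60/300 = 20%, Grade 6 144/320 = 45%, Grade 7 72/240 = 30%, Grade 8 132/240 = 55%, Grade 9 135/180 = 75%.
Weighting each respondent by the inverse class response rate inflates each class back to its sampled size, so the class weight is n_sampled:
  Grade 5: 300 × 700 = 210,000
  Grade 6: 320 × 780 = 249,600
  Grade 7: 240 × 770 = 184,800
  Grade 8: 240 × 470 = 112,800
  Grade 9: 180 × 640 = 115,200
Adjusted estimate = 872,400 / 1,280 = 681.562 → $680.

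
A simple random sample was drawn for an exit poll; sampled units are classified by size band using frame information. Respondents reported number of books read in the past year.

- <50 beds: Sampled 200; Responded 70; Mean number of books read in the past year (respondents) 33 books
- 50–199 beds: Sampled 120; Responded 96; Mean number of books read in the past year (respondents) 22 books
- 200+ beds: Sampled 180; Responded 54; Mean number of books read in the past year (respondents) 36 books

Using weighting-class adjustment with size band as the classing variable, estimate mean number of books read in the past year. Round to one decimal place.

31.4

Response rates by class: <50 beds 70/200 = 35%, 50–199 beds 96/120 = 80%, 200+ beds 54/180 = 30%.
With weight = n_sampled/n_responded per class, the weighted class total is n_sampled:
  <50 beds: 200 × 33 = 6600
  50–199 beds: 120 × 22 = 2640
  200+ beds: 180 × 36 = 6480
Adjusted estimate = 15,720 / 500 = 31.44 → 31.4.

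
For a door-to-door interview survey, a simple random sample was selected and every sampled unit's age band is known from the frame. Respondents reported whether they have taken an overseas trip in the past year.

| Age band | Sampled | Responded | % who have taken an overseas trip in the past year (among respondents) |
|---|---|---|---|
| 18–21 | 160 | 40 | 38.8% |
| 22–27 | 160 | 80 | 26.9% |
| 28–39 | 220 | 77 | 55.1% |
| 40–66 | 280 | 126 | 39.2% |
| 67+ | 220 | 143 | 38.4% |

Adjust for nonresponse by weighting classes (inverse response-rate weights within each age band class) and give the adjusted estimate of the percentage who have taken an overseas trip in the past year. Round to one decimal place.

Class response rates: 18–21 40/160 = 25%, 22–27 80/160 = 50%, 28–39 77/220 = 35%, 40–66 126/280 = 45%, 67+ 143/220 = 65%.
Inverse-response-rate weighting restores each class to its sampled count, so class totals weight by n_sampled:
  18–21: 160 × 38.8 = 6208
  22–27: 160 × 26.9 = 4304
  28–39: 220 × 55.1 = 12,122
  40–66: 280 × 39.2 = 10,976
  67+: 220 × 38.4 = 8448
Adjusted estimate = 42,058 / 1,040 = 40.4404 → 40.4%.

40.4%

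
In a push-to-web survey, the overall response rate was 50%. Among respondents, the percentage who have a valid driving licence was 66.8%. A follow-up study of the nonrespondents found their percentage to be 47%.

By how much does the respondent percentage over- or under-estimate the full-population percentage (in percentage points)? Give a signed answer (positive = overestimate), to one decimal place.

+9.9 percentage points

Nonresponse fraction = 1 − 0.5 = 0.5.
Bias = (nonresponse fraction) × (respondent percentage − nonrespondent percentage)
     = 0.5 × (66.8 − 47) = 0.5 × 19.8 = 9.9.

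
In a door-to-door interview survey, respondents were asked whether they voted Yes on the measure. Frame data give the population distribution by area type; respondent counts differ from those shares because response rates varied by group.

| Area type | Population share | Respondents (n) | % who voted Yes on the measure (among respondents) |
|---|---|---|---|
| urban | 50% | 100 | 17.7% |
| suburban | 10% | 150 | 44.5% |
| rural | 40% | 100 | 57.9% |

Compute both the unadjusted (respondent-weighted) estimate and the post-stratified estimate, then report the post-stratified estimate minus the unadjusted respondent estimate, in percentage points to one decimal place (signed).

Without adjustment, the pooled respondent share is:
  (100/350)×17.7 + (150/350)×44.5 + (100/350)×57.9 = 40.6714%
Post-stratified estimate weights by population shares:
  0.5×17.7 + 0.1×44.5 + 0.4×57.9 = 36.46%
Difference = 36.46 − 40.6714 = -4.2114 pp.

-4.2 percentage points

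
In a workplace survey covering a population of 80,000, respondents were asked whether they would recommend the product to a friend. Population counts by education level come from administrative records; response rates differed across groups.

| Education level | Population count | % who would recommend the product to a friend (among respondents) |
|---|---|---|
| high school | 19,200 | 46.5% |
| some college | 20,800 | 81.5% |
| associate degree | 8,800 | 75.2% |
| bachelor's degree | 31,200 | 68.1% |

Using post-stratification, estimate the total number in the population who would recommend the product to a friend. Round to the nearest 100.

53,700

Each cell contributes its population count × the respondent rate:
  high school: 19,200 × 46.5% = 8928
  some college: 20,800 × 81.5% = 16,952
  associate degree: 8,800 × 75.2% = 6617.6
  bachelor's degree: 31,200 × 68.1% = 21247.2
Estimated total = 53744.8 → 53,700.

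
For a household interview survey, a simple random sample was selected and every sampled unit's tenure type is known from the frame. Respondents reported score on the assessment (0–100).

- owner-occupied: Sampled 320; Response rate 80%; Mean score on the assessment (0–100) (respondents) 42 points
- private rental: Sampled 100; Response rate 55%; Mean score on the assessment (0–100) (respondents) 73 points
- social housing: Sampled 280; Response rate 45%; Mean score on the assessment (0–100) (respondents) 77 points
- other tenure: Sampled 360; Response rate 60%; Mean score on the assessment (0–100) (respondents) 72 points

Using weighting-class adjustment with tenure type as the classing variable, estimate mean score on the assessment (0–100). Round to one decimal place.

Inverse-response-rate weighting restores each class to its sampled count, so class totals weight by n_sampled:
  owner-occupied: 320 × 42 = 13,440
  private rental: 100 × 73 = 7300
  social housing: 280 × 77 = 21,560
  other tenure: 360 × 72 = 25,920
Adjusted estimate = 68,220 / 1,060 = 64.3585 → 64.4.

64.4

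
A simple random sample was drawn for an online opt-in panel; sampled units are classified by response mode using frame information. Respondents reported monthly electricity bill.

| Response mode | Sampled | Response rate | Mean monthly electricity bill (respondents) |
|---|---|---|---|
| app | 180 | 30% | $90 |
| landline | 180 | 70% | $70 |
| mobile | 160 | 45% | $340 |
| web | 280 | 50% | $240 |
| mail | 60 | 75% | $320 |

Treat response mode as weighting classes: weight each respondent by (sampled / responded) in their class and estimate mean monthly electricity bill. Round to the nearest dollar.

With weight = n_sampled/n_responded per class, the weighted class total is n_sampled:
  app: 180 × 90 = 16,200
  landline: 180 × 70 = 12,600
  mobile: 160 × 340 = 54,400
  web: 280 × 240 = 67,200
  mail: 60 × 320 = 19,200
Adjusted estimate = 169,600 / 860 = 197.209 → $197.

$197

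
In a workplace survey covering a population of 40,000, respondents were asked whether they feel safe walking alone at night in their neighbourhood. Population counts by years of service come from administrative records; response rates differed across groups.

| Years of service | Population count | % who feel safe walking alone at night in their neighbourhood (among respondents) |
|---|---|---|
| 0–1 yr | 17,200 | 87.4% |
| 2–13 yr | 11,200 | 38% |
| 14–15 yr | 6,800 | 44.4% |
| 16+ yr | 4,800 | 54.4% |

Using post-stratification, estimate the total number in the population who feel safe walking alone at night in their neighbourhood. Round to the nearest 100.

24,900

Apply each group's respondent rate to its population count:
  0–1 yr: 17,200 × 87.4% = 15032.8
  2–13 yr: 11,200 × 38% = 4256
  14–15 yr: 6,800 × 44.4% = 3019.2
  16+ yr: 4,800 × 54.4% = 2611.2
Estimated total = 24919.2 → 24,900.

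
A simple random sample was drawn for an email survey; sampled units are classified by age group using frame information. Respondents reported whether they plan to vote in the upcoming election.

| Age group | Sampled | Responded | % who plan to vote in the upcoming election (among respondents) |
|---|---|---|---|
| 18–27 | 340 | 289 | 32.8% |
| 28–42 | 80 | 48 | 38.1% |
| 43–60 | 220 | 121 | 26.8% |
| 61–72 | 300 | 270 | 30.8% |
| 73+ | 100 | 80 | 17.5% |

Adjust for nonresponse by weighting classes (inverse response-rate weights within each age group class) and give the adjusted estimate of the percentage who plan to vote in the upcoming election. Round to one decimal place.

Response rates by class: 18–27 289/340 = 85%, 28–42 48/80 = 60%, 43–60 121/220 = 55%, 61–72 270/300 = 90%, 73+ 80/100 = 80%.
Inverse-response-rate weighting restores each class to its sampled count, so class totals weight by n_sampled:
  18–27: 340 × 32.8 = 11152
  28–42: 80 × 38.1 = 3048
  43–60: 220 × 26.8 = 5896
  61–72: 300 × 30.8 = 9240
  73+: 100 × 17.5 = 1750
Adjusted estimate = 31,086 / 1,040 = 29.8904 → 29.9%.

29.9%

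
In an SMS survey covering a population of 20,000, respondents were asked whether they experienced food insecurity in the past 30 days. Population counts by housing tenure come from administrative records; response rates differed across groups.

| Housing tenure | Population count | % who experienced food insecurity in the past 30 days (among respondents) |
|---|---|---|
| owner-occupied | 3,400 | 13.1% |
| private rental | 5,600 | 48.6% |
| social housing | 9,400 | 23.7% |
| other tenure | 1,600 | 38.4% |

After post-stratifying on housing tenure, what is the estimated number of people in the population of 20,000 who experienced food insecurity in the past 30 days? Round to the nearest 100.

Estimated count per cell = population count × respondent percentage:
  owner-occupied: 3,400 × 13.1% = 445.4
  private rental: 5,600 × 48.6% = 2721.6
  social housing: 9,400 × 23.7% = 2227.8
  other tenure: 1,600 × 38.4% = 614.4
Estimated total = 6009.2 → 6,000.

6,000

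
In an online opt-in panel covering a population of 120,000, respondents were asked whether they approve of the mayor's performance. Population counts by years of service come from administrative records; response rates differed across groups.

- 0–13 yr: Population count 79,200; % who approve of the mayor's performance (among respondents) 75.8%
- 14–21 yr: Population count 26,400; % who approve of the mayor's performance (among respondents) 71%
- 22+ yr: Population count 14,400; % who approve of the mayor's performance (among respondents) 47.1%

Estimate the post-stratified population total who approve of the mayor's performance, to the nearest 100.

Each cell contributes its population count × the respondent rate:
  0–13 yr: 79,200 × 75.8% = 60033.6
  14–21 yr: 26,400 × 71% = 18,744
  22+ yr: 14,400 × 47.1% = 6782.4
Estimated total = 85,560 → 85,600.

85,600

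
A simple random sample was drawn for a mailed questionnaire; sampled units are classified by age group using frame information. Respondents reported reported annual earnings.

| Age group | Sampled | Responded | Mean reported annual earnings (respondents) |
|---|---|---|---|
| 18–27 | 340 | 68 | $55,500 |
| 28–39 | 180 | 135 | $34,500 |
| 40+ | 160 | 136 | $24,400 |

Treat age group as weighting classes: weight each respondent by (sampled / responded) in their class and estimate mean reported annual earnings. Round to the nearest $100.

$42,600

Response rates by class: 18–27 68/340 = 20%, 28–39 135/180 = 75%, 40+ 136/160 = 85%.
With weight = n_sampled/n_responded per class, the weighted class total is n_sampled:
  18–27: 340 × 55,500 = 18,870,000
  28–39: 180 × 34,500 = 6,210,000
  40+: 160 × 24,400 = 3,904,000
Adjusted estimate = 28,984,000 / 680 = 42623.5 → $42,600.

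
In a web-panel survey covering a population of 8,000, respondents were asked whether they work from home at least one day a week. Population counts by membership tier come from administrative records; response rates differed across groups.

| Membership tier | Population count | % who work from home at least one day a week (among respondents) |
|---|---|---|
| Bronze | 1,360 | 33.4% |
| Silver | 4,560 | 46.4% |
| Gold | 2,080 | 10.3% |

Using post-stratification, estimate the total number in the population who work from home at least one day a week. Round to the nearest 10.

2,780

Estimated count per cell = population count × respondent percentage:
  Bronze: 1,360 × 33.4% = 454.24
  Silver: 4,560 × 46.4% = 2115.84
  Gold: 2,080 × 10.3% = 214.24
Estimated total = 2784.32 → 2,780.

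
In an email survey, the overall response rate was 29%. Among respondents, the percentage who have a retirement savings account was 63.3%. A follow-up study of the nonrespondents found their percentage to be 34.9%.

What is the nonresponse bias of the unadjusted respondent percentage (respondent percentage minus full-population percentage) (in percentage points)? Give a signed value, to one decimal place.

Nonresponse fraction = 1 − 0.29 = 0.71.
Bias = (nonresponse fraction) × (respondent percentage − nonrespondent percentage)
     = 0.71 × (63.3 − 34.9) = 0.71 × 28.4 = 20.164.

+20.2 percentage points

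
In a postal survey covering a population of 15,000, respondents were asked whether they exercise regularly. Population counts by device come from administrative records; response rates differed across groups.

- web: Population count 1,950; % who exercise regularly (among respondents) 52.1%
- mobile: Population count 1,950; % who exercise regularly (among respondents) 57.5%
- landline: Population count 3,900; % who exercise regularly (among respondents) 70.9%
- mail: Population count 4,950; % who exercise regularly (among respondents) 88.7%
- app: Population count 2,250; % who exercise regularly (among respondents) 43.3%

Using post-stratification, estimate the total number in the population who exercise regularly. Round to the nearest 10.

Apply each group's respondent rate to its population count:
  web: 1,950 × 52.1% = 1015.95
  mobile: 1,950 × 57.5% = 1121.25
  landline: 3,900 × 70.9% = 2765.1
  mail: 4,950 × 88.7% = 4390.65
  app: 2,250 × 43.3% = 974.25
Estimated total = 10267.2 → 10,270.

10,270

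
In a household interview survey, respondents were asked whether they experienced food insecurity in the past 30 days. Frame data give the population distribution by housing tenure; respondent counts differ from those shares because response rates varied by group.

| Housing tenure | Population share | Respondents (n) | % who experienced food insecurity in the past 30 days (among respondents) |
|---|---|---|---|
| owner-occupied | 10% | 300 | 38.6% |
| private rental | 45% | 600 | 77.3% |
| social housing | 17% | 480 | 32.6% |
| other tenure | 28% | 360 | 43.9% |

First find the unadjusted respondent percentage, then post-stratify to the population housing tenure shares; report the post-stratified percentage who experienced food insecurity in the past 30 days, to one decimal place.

Unadjusted (pooled respondent) estimate weights by respondent counts:
  (300/1740)×38.6 + (600/1740)×77.3 + (480/1740)×32.6 + (360/1740)×43.9 = 51.3862%
Post-stratifying to population shares instead:
  0.1×38.6 + 0.45×77.3 + 0.17×32.6 + 0.28×43.9 = 56.479%

56.5%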